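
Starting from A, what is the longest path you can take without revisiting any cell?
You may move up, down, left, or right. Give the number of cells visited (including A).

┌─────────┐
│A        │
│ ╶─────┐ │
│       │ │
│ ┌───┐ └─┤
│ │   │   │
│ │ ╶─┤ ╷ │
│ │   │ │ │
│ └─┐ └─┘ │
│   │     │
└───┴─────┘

Finding longest simple path using DFS:
Start: (0, 0)
Longest path visits 15 cells
Path: A → down → right → right → right → down → right → down → down → left → left → up → left → up → right

Solution:

┌─────────┐
│A        │
│ ╶─────┐ │
│↳ → → ↓│ │
│ ┌───┐ └─┤
│ │↱ B│↳ ↓│
│ │ ╶─┤ ╷ │
│ │↑ ↰│ │↓│
│ └─┐ └─┘ │
│   │↑ ← ↲│
└───┴─────┘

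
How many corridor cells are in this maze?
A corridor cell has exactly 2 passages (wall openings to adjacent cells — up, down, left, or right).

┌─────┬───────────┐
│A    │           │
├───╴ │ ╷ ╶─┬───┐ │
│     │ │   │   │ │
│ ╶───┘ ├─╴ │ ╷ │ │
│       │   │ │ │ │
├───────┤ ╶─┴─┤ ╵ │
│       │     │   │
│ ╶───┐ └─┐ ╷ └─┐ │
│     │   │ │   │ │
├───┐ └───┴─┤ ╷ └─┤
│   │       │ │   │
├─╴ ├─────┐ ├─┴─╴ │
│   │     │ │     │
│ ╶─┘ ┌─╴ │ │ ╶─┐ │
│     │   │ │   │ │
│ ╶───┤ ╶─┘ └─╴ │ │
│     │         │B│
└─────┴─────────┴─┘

Counting cells with exactly 2 passages:
Total corridor cells: 65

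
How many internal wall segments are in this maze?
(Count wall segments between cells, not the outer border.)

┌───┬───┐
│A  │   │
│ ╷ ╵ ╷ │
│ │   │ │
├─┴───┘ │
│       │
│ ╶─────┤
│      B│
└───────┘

Counting internal wall segments:
Total internal walls: 9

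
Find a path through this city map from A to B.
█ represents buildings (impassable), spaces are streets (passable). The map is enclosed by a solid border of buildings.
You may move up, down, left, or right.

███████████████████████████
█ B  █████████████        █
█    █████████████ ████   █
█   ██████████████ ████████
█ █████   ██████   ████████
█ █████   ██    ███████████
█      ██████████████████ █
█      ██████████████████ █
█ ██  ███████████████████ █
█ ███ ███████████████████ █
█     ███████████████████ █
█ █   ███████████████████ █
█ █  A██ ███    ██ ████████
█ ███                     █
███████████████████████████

Finding the shortest path from A to B:
Movement: cardinal only
Path length: 16 steps
Directions: up → up → up → up → up → up → left → left → left → left → up → up → up → up → up → right

Solution:

███████████████████████████
█↱B  █████████████        █
█↑   █████████████ ████   █
█↑  ██████████████ ████████
█↑█████   ██████   ████████
█↑█████   ██    ███████████
█↑←←←↰ ██████████████████ █
█    ↑ ██████████████████ █
█ ██ ↑███████████████████ █
█ ███↑███████████████████ █
█    ↑███████████████████ █
█ █  ↑███████████████████ █
█ █  A██ ███    ██ ████████
█ ███                     █
███████████████████████████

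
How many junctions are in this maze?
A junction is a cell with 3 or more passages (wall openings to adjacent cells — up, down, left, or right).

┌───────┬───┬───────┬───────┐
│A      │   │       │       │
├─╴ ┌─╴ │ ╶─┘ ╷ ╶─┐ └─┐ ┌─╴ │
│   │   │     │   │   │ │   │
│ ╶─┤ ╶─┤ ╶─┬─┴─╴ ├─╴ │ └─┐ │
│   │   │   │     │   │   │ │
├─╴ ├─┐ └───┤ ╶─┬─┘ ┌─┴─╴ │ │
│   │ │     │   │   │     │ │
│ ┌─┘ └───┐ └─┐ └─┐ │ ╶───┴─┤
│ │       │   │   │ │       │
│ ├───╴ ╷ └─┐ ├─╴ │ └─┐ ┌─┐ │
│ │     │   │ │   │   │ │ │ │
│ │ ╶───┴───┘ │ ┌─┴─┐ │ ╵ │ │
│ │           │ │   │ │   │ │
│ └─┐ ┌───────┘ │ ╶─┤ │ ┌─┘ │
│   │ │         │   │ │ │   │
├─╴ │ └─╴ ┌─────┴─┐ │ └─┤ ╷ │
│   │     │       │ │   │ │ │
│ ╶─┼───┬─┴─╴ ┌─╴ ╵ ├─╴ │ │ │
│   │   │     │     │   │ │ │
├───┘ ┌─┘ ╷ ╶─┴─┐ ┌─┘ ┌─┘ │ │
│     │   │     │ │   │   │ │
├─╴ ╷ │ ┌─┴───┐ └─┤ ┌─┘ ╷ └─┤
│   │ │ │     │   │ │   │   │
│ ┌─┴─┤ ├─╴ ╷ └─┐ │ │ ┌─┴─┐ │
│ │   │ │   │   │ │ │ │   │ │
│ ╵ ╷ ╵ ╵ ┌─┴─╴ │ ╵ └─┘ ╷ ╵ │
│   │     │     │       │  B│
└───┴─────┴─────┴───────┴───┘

Checking each cell for number of passages:

Junctions found (3+ passages):
  (0, 1): 3 passages
  (0, 7): 3 passages
  (0, 11): 3 passages
  (1, 4): 3 passages
  (1, 13): 3 passages
  (3, 9): 3 passages
  (4, 2): 3 passages
  (4, 3): 3 passages
  (4, 11): 3 passages
  (6, 2): 3 passages
  (6, 11): 3 passages
  (7, 4): 3 passages
  (7, 13): 3 passages
  (8, 6): 3 passages
  (9, 5): 3 passages
  (9, 8): 4 passages
  (10, 1): 3 passages
  (10, 2): 3 passages
  (10, 12): 3 passages
  (11, 5): 3 passages
  (13, 3): 3 passages
  (13, 9): 3 passages
Total junctions: 22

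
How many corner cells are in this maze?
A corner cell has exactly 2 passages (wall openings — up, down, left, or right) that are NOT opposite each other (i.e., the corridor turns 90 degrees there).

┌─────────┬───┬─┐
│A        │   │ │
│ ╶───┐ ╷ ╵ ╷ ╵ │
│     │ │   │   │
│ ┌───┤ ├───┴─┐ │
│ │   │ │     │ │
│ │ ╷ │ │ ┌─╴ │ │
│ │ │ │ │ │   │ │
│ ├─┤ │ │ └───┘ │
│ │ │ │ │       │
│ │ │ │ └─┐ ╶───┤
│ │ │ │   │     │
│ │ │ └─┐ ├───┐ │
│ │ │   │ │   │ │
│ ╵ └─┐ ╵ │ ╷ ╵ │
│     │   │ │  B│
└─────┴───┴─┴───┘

Counting corner cells (2 non-opposite passages):
Total corners: 27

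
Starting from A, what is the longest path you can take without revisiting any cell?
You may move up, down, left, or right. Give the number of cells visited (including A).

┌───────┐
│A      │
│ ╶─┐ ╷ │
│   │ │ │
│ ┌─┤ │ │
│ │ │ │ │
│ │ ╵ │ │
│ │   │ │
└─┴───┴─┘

Finding longest simple path using DFS:
Start: (0, 0)
Longest path visits 8 cells
Path: A → right → right → down → down → down → left → up

Solution:

┌───────┐
│A → ↓  │
│ ╶─┐ ╷ │
│   │↓│ │
│ ┌─┤ │ │
│ │B│↓│ │
│ │ ╵ │ │
│ │↑ ↲│ │
└─┴───┴─┘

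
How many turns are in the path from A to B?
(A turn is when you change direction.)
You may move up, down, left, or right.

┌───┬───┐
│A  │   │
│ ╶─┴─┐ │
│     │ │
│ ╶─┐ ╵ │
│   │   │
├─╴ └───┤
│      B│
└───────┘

Directions: down, down, right, down, right, right
Number of turns: 3

Solution:

┌───┬───┐
│A  │   │
│ ╶─┴─┐ │
│↓    │ │
│ ╶─┐ ╵ │
│↳ ↓│   │
├─╴ └───┤
│  ↳ → B│
└───────┘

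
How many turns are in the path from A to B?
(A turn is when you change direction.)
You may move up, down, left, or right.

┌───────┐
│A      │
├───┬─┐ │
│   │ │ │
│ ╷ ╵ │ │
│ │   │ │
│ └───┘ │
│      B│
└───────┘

Directions: right, right, right, down, down, down
Number of turns: 1

Solution:

┌───────┐
│A → → ↓│
├───┬─┐ │
│   │ │↓│
│ ╷ ╵ │ │
│ │   │↓│
│ └───┘ │
│      B│
└───────┘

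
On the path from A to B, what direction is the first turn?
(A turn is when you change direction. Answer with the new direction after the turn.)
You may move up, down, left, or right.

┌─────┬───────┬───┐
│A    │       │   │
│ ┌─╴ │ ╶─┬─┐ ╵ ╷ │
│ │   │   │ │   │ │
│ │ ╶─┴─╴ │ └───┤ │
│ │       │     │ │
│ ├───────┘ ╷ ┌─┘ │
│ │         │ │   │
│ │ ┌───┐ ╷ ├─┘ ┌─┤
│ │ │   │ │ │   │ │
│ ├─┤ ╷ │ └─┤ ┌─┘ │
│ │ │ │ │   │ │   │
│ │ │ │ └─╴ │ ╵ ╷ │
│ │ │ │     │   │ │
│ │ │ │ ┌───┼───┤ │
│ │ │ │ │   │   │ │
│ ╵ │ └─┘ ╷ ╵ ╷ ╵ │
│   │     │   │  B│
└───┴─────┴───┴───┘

Directions: right, right, down, left, down, right, right, right, up, left, up, right, right, right, down, right, up, right, down, down, down, left, down, left, down, down, right, up, right, down, down, down
First turn direction: down

Solution:

┌─────┬───────┬───┐
│A → ↓│↱ → → ↓│↱ ↓│
│ ┌─╴ │ ╶─┬─┐ ╵ ╷ │
│ │↓ ↲│↑ ↰│ │↳ ↑│↓│
│ │ ╶─┴─╴ │ └───┤ │
│ │↳ → → ↑│     │↓│
│ ├───────┘ ╷ ┌─┘ │
│ │         │ │↓ ↲│
│ │ ┌───┐ ╷ ├─┘ ┌─┤
│ │ │   │ │ │↓ ↲│ │
│ ├─┤ ╷ │ └─┤ ┌─┘ │
│ │ │ │ │   │↓│↱ ↓│
│ │ │ │ └─╴ │ ╵ ╷ │
│ │ │ │     │↳ ↑│↓│
│ │ │ │ ┌───┼───┤ │
│ │ │ │ │   │   │↓│
│ ╵ │ └─┘ ╷ ╵ ╷ ╵ │
│   │     │   │  B│
└───┴─────┴───┴───┘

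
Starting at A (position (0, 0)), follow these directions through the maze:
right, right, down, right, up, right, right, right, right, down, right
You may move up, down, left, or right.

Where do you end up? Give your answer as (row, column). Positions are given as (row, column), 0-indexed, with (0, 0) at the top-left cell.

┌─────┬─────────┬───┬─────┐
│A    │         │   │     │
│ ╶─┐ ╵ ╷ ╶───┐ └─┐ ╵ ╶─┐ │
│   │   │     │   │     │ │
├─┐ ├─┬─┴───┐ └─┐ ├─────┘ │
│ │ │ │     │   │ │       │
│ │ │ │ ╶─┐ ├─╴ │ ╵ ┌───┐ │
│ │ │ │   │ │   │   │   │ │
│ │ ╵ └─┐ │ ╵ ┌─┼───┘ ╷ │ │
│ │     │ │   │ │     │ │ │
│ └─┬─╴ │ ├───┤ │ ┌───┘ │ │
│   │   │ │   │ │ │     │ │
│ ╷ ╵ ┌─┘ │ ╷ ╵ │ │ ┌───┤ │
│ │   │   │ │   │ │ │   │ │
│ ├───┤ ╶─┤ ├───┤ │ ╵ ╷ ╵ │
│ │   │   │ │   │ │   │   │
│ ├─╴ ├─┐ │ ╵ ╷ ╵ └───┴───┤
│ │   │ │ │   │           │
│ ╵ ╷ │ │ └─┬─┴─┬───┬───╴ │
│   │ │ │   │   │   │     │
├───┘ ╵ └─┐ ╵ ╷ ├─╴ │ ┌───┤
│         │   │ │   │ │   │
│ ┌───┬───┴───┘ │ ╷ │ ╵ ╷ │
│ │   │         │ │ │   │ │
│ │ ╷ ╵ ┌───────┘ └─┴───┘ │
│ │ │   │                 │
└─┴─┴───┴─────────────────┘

Following directions step by step:
Start: (0, 0)
  right: (0, 0) → (0, 1)
  right: (0, 1) → (0, 2)
  down: (0, 2) → (1, 2)
  right: (1, 2) → (1, 3)
  up: (1, 3) → (0, 3)
  right: (0, 3) → (0, 4)
  right: (0, 4) → (0, 5)
  right: (0, 5) → (0, 6)
  right: (0, 6) → (0, 7)
  down: (0, 7) → (1, 7)
  right: (1, 7) → (1, 8)
Final position: (1, 8)

Path taken:

┌─────┬─────────┬───┬─────┐
│A → ↓│↱ → → → ↓│   │     │
│ ╶─┐ ╵ ╷ ╶───┐ └─┐ ╵ ╶─┐ │
│   │↳ ↑│     │↳ B│     │ │
├─┐ ├─┬─┴───┐ └─┐ ├─────┘ │
│ │ │ │     │   │ │       │
│ │ │ │ ╶─┐ ├─╴ │ ╵ ┌───┐ │
│ │ │ │   │ │   │   │   │ │
│ │ ╵ └─┐ │ ╵ ┌─┼───┘ ╷ │ │
│ │     │ │   │ │     │ │ │
│ └─┬─╴ │ ├───┤ │ ┌───┘ │ │
│   │   │ │   │ │ │     │ │
│ ╷ ╵ ┌─┘ │ ╷ ╵ │ │ ┌───┤ │
│ │   │   │ │   │ │ │   │ │
│ ├───┤ ╶─┤ ├───┤ │ ╵ ╷ ╵ │
│ │   │   │ │   │ │   │   │
│ ├─╴ ├─┐ │ ╵ ╷ ╵ └───┴───┤
│ │   │ │ │   │           │
│ ╵ ╷ │ │ └─┬─┴─┬───┬───╴ │
│   │ │ │   │   │   │     │
├───┘ ╵ └─┐ ╵ ╷ ├─╴ │ ┌───┤
│         │   │ │   │ │   │
│ ┌───┬───┴───┘ │ ╷ │ ╵ ╷ │
│ │   │         │ │ │   │ │
│ │ ╷ ╵ ┌───────┘ └─┴───┘ │
│ │ │   │                 │
└─┴─┴───┴─────────────────┘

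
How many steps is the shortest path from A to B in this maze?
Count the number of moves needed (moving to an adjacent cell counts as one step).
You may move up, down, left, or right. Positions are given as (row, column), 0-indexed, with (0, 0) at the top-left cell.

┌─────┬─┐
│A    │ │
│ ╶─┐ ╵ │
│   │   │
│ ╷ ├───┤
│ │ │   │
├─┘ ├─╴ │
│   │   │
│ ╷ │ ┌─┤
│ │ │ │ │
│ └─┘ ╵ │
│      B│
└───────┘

Using BFS to find shortest path:
Start: (0, 0), End: (5, 3)
Path found:
(0,0) → (1,0) → (1,1) → (2,1) → (3,1) → (3,0) → (4,0) → (5,0) → (5,1) → (5,2) → (5,3)
Number of steps: 10

Solution:

┌─────┬─┐
│A    │ │
│ ╶─┐ ╵ │
│↳ ↓│   │
│ ╷ ├───┤
│ │↓│   │
├─┘ ├─╴ │
│↓ ↲│   │
│ ╷ │ ┌─┤
│↓│ │ │ │
│ └─┘ ╵ │
│↳ → → B│
└───────┘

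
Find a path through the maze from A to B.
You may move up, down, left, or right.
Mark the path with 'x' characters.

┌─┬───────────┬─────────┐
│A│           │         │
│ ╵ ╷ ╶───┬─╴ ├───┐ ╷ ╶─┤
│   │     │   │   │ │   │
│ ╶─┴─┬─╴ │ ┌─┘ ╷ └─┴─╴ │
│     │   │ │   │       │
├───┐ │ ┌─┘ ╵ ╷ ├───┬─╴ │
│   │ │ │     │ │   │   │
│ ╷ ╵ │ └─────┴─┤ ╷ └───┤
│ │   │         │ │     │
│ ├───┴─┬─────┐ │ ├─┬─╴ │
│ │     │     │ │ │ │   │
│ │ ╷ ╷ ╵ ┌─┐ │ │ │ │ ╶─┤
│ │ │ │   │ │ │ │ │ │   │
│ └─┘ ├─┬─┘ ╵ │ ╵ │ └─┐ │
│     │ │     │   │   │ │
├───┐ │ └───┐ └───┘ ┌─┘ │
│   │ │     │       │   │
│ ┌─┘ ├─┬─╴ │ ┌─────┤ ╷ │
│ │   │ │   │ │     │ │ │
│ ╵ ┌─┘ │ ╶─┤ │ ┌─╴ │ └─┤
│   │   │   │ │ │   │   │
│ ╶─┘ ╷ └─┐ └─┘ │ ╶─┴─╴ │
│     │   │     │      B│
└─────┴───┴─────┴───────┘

Finding the shortest path through the maze:
Path length: 38 steps
Directions: down → right → up → right → down → right → right → down → left → down → down → right → right → right → right → down → down → down → right → up → up → up → up → right → down → right → right → down → left → down → right → down → down → left → down → down → right → down

Solution:

┌─┬───────────┬─────────┐
│A│x x        │         │
│ ╵ ╷ ╶───┬─╴ ├───┐ ╷ ╶─┤
│x x│x x x│   │   │ │   │
│ ╶─┴─┬─╴ │ ┌─┘ ╷ └─┴─╴ │
│     │x x│ │   │       │
├───┐ │ ┌─┘ ╵ ╷ ├───┬─╴ │
│   │ │x│     │ │x x│   │
│ ╷ ╵ │ └─────┴─┤ ╷ └───┤
│ │   │x x x x x│x│x x x│
│ ├───┴─┬─────┐ │ ├─┬─╴ │
│ │     │     │x│x│ │x x│
│ │ ╷ ╷ ╵ ┌─┐ │ │ │ │ ╶─┤
│ │ │ │   │ │ │x│x│ │x x│
│ └─┘ ├─┬─┘ ╵ │ ╵ │ └─┐ │
│     │ │     │x x│   │x│
├───┐ │ └───┐ └───┘ ┌─┘ │
│   │ │     │       │x x│
│ ┌─┘ ├─┬─╴ │ ┌─────┤ ╷ │
│ │   │ │   │ │     │x│ │
│ ╵ ┌─┘ │ ╶─┤ │ ┌─╴ │ └─┤
│   │   │   │ │ │   │x x│
│ ╶─┘ ╷ └─┐ └─┘ │ ╶─┴─╴ │
│     │   │     │      B│
└─────┴───┴─────┴───────┘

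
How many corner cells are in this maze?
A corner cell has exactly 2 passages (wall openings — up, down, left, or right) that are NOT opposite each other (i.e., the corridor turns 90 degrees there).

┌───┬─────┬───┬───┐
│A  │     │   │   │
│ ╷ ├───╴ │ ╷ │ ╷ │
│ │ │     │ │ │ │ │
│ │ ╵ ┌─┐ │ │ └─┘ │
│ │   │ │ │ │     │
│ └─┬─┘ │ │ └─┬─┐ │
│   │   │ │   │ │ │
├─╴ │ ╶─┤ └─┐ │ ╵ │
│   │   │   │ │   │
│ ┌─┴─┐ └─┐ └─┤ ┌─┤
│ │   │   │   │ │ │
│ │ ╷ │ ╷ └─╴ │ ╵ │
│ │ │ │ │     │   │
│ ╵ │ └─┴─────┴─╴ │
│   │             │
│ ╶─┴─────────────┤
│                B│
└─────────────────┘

Counting corner cells (2 non-opposite passages):
Total corners: 36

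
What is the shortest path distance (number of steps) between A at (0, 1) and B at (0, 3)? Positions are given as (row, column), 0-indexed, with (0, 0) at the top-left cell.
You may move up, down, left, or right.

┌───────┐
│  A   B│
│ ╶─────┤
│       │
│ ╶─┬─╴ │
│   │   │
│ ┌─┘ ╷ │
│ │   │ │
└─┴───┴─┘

Finding path from (0, 1) to (0, 3):
Path: (0,1) → (0,2) → (0,3)
Distance: 2 steps

Solution:

┌───────┐
│  A → B│
│ ╶─────┤
│       │
│ ╶─┬─╴ │
│   │   │
│ ┌─┘ ╷ │
│ │   │ │
└─┴───┴─┘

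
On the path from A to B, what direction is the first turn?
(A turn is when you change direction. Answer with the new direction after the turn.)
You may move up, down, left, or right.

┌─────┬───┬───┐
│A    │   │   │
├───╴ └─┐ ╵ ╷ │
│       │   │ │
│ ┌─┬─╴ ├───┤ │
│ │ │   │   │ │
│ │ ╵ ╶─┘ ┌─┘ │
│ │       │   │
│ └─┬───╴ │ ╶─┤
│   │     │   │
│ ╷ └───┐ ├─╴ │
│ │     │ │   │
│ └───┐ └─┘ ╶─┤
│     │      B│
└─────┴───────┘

Directions: right, right, down, left, left, down, down, down, right, down, right, right, down, right, right, right
First turn direction: down

Solution:

┌─────┬───┬───┐
│A → ↓│   │   │
├───╴ └─┐ ╵ ╷ │
│↓ ← ↲  │   │ │
│ ┌─┬─╴ ├───┤ │
│↓│ │   │   │ │
│ │ ╵ ╶─┘ ┌─┘ │
│↓│       │   │
│ └─┬───╴ │ ╶─┤
│↳ ↓│     │   │
│ ╷ └───┐ ├─╴ │
│ │↳ → ↓│ │   │
│ └───┐ └─┘ ╶─┤
│     │↳ → → B│
└─────┴───────┘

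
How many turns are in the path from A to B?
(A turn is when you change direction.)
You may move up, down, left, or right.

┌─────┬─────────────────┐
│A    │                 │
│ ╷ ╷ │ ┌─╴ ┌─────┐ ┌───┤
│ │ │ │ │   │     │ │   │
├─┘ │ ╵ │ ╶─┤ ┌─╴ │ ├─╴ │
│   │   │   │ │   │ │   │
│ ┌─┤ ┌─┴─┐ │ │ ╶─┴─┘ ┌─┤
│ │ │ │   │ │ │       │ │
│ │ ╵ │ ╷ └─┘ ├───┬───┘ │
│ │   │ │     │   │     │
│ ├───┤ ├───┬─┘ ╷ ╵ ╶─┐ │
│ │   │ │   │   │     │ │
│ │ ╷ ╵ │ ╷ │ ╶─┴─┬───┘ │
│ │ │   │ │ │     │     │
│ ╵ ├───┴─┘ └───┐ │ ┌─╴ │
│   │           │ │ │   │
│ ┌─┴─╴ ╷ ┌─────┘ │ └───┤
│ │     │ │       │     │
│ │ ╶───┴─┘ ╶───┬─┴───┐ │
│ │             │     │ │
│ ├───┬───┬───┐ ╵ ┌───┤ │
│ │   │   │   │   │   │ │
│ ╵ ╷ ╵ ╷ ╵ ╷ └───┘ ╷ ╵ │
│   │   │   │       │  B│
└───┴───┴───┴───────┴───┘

Directions: right, down, down, left, down, down, down, down, down, down, down, down, down, right, up, right, down, right, up, right, down, right, up, right, down, right, right, right, up, right, down, right
Number of turns: 20

Solution:

┌─────┬─────────────────┐
│A ↓  │                 │
│ ╷ ╷ │ ┌─╴ ┌─────┐ ┌───┤
│ │↓│ │ │   │     │ │   │
├─┘ │ ╵ │ ╶─┤ ┌─╴ │ ├─╴ │
│↓ ↲│   │   │ │   │ │   │
│ ┌─┤ ┌─┴─┐ │ │ ╶─┴─┘ ┌─┤
│↓│ │ │   │ │ │       │ │
│ │ ╵ │ ╷ └─┘ ├───┬───┘ │
│↓│   │ │     │   │     │
│ ├───┤ ├───┬─┘ ╷ ╵ ╶─┐ │
│↓│   │ │   │   │     │ │
│ │ ╷ ╵ │ ╷ │ ╶─┴─┬───┘ │
│↓│ │   │ │ │     │     │
│ ╵ ├───┴─┘ └───┐ │ ┌─╴ │
│↓  │           │ │ │   │
│ ┌─┴─╴ ╷ ┌─────┘ │ └───┤
│↓│     │ │       │     │
│ │ ╶───┴─┘ ╶───┬─┴───┐ │
│↓│             │     │ │
│ ├───┬───┬───┐ ╵ ┌───┤ │
│↓│↱ ↓│↱ ↓│↱ ↓│   │↱ ↓│ │
│ ╵ ╷ ╵ ╷ ╵ ╷ └───┘ ╷ ╵ │
│↳ ↑│↳ ↑│↳ ↑│↳ → → ↑│↳ B│
└───┴───┴───┴───────┴───┘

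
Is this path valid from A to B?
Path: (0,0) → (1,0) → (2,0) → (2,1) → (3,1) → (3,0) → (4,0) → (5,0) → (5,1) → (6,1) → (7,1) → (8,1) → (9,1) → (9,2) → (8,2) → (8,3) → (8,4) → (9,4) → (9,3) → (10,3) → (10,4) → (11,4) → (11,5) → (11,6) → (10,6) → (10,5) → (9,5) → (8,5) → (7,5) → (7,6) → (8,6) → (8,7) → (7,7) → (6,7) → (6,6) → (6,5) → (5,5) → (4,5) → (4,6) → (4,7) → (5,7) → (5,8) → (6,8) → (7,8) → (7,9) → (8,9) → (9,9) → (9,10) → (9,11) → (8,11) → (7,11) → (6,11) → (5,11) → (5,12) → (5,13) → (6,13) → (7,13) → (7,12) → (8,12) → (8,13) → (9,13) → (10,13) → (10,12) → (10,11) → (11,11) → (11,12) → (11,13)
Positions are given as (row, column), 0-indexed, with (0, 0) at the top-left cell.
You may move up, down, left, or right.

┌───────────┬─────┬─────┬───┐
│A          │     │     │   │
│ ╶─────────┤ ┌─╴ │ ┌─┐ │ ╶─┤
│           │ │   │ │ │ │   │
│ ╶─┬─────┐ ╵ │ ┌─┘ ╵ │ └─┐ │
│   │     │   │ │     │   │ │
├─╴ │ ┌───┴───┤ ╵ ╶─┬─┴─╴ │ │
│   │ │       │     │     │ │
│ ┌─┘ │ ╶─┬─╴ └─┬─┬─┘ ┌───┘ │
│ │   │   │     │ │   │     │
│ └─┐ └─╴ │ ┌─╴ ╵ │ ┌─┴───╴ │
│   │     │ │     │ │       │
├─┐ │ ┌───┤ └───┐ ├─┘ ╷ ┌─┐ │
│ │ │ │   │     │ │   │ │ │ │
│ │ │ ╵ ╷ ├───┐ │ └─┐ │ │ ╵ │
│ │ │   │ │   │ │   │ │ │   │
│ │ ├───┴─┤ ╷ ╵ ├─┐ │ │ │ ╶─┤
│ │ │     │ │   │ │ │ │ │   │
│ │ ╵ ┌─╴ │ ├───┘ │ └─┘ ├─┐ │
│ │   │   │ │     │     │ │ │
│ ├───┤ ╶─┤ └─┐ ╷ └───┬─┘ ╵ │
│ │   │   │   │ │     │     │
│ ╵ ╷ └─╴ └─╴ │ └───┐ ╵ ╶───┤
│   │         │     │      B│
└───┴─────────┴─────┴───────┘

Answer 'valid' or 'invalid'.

Checking path validity:
Result: All consecutive moves are passable.

valid

Correct solution:

┌───────────┬─────┬─────┬───┐
│A          │     │     │   │
│ ╶─────────┤ ┌─╴ │ ┌─┐ │ ╶─┤
│↓          │ │   │ │ │ │   │
│ ╶─┬─────┐ ╵ │ ┌─┘ ╵ │ └─┐ │
│↳ ↓│     │   │ │     │   │ │
├─╴ │ ┌───┴───┤ ╵ ╶─┬─┴─╴ │ │
│↓ ↲│ │       │     │     │ │
│ ┌─┘ │ ╶─┬─╴ └─┬─┬─┘ ┌───┘ │
│↓│   │   │↱ → ↓│ │   │     │
│ └─┐ └─╴ │ ┌─╴ ╵ │ ┌─┴───╴ │
│↳ ↓│     │↑│  ↳ ↓│ │  ↱ → ↓│
├─┐ │ ┌───┤ └───┐ ├─┘ ╷ ┌─┐ │
│ │↓│ │   │↑ ← ↰│↓│   │↑│ │↓│
│ │ │ ╵ ╷ ├───┐ │ └─┐ │ │ ╵ │
│ │↓│   │ │↱ ↓│↑│↳ ↓│ │↑│↓ ↲│
│ │ ├───┴─┤ ╷ ╵ ├─┐ │ │ │ ╶─┤
│ │↓│↱ → ↓│↑│↳ ↑│ │↓│ │↑│↳ ↓│
│ │ ╵ ┌─╴ │ ├───┘ │ └─┘ ├─┐ │
│ │↳ ↑│↓ ↲│↑│     │↳ → ↑│ │↓│
│ ├───┤ ╶─┤ └─┐ ╷ └───┬─┘ ╵ │
│ │   │↳ ↓│↑ ↰│ │     │↓ ← ↲│
│ ╵ ╷ └─╴ └─╴ │ └───┐ ╵ ╶───┤
│   │    ↳ → ↑│     │  ↳ → B│
└───┴─────────┴─────┴───────┘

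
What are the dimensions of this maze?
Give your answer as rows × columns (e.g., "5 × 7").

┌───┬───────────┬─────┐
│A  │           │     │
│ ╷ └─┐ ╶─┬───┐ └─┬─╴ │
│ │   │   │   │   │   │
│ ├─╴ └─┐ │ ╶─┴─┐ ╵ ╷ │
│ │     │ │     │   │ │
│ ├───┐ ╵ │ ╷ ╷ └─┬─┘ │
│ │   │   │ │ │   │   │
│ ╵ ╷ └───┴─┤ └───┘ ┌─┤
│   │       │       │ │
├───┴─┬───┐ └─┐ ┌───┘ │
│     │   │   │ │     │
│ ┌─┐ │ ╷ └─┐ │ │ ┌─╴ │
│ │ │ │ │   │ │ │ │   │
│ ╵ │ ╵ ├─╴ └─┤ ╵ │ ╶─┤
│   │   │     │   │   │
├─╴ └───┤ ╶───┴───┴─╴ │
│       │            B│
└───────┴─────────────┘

Counting the maze dimensions:
Rows (vertical): 9
Columns (horizontal): 11
Dimensions: 9 × 11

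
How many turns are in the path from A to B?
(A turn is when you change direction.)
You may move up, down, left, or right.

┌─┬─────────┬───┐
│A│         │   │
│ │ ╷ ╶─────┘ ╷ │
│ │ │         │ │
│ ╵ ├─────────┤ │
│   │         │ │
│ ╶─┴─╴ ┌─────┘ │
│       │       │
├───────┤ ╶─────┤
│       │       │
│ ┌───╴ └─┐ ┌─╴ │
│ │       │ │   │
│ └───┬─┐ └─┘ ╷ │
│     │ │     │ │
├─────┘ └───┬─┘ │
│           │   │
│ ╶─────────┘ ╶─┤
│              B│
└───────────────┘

Directions: down, down, right, up, up, right, down, right, right, right, right, up, right, down, down, down, left, left, left, down, right, right, right, down, down, down, left, down, right
Number of turns: 15

Solution:

┌─┬─────────┬───┐
│A│↱ ↓      │↱ ↓│
│ │ ╷ ╶─────┘ ╷ │
│↓│↑│↳ → → → ↑│↓│
│ ╵ ├─────────┤ │
│↳ ↑│         │↓│
│ ╶─┴─╴ ┌─────┘ │
│       │↓ ← ← ↲│
├───────┤ ╶─────┤
│       │↳ → → ↓│
│ ┌───╴ └─┐ ┌─╴ │
│ │       │ │  ↓│
│ └───┬─┐ └─┘ ╷ │
│     │ │     │↓│
├─────┘ └───┬─┘ │
│           │↓ ↲│
│ ╶─────────┘ ╶─┤
│            ↳ B│
└───────────────┘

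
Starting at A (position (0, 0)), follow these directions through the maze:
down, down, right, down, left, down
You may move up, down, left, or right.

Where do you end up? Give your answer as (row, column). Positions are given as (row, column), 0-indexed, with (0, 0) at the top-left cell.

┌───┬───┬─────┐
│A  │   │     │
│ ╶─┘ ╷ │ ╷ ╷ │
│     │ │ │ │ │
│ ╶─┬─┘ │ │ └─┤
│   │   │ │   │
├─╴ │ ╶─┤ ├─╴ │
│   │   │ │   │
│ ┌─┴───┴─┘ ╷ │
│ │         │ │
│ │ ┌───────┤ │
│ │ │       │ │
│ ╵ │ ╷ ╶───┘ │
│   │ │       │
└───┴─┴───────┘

Following directions step by step:
Start: (0, 0)
  down: (0, 0) → (1, 0)
  down: (1, 0) → (2, 0)
  right: (2, 0) → (2, 1)
  down: (2, 1) → (3, 1)
  left: (3, 1) → (3, 0)
  down: (3, 0) → (4, 0)
Final position: (4, 0)

Path taken:

┌───┬───┬─────┐
│A  │   │     │
│ ╶─┘ ╷ │ ╷ ╷ │
│↓    │ │ │ │ │
│ ╶─┬─┘ │ │ └─┤
│↳ ↓│   │ │   │
├─╴ │ ╶─┤ ├─╴ │
│↓ ↲│   │ │   │
│ ┌─┴───┴─┘ ╷ │
│B│         │ │
│ │ ┌───────┤ │
│ │ │       │ │
│ ╵ │ ╷ ╶───┘ │
│   │ │       │
└───┴─┴───────┘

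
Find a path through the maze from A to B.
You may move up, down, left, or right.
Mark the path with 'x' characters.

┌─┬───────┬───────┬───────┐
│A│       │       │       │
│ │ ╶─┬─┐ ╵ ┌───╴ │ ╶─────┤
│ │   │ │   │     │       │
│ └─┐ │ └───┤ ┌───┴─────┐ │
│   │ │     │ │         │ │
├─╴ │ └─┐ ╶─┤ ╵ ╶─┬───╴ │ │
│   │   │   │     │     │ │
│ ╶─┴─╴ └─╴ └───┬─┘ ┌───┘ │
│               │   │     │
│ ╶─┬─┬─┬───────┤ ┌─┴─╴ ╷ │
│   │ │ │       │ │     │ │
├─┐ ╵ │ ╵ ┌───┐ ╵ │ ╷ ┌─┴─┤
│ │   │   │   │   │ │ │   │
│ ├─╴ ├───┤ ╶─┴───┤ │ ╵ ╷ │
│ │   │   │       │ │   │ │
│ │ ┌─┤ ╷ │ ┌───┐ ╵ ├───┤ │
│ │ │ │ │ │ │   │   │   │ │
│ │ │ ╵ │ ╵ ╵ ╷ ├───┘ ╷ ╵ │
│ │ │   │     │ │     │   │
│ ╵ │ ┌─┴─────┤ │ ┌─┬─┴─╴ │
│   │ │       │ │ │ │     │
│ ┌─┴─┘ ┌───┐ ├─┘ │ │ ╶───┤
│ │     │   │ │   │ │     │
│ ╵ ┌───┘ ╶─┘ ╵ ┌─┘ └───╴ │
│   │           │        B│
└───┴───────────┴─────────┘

Finding the shortest path through the maze:
Path length: 46 steps
Directions: down → down → right → down → left → down → down → right → down → right → down → left → down → down → down → left → down → down → right → up → right → right → up → right → right → right → down → down → right → up → right → up → up → right → right → up → right → down → right → down → left → left → down → right → right → down

Solution:

┌─┬───────┬───────┬───────┐
│A│       │       │       │
│ │ ╶─┬─┐ ╵ ┌───╴ │ ╶─────┤
│x│   │ │   │     │       │
│ └─┐ │ └───┤ ┌───┴─────┐ │
│x x│ │     │ │         │ │
├─╴ │ └─┐ ╶─┤ ╵ ╶─┬───╴ │ │
│x x│   │   │     │     │ │
│ ╶─┴─╴ └─╴ └───┬─┘ ┌───┘ │
│x              │   │     │
│ ╶─┬─┬─┬───────┤ ┌─┴─╴ ╷ │
│x x│ │ │       │ │     │ │
├─┐ ╵ │ ╵ ┌───┐ ╵ │ ╷ ┌─┴─┤
│ │x x│   │   │   │ │ │   │
│ ├─╴ ├───┤ ╶─┴───┤ │ ╵ ╷ │
│ │x x│   │       │ │   │ │
│ │ ┌─┤ ╷ │ ┌───┐ ╵ ├───┤ │
│ │x│ │ │ │ │   │   │x x│ │
│ │ │ ╵ │ ╵ ╵ ╷ ├───┘ ╷ ╵ │
│ │x│   │     │ │x x x│x x│
│ ╵ │ ┌─┴─────┤ │ ┌─┬─┴─╴ │
│x x│ │x x x x│ │x│ │x x x│
│ ┌─┴─┘ ┌───┐ ├─┘ │ │ ╶───┤
│x│x x x│   │x│x x│ │x x x│
│ ╵ ┌───┘ ╶─┘ ╵ ┌─┘ └───╴ │
│x x│        x x│        B│
└───┴───────────┴─────────┘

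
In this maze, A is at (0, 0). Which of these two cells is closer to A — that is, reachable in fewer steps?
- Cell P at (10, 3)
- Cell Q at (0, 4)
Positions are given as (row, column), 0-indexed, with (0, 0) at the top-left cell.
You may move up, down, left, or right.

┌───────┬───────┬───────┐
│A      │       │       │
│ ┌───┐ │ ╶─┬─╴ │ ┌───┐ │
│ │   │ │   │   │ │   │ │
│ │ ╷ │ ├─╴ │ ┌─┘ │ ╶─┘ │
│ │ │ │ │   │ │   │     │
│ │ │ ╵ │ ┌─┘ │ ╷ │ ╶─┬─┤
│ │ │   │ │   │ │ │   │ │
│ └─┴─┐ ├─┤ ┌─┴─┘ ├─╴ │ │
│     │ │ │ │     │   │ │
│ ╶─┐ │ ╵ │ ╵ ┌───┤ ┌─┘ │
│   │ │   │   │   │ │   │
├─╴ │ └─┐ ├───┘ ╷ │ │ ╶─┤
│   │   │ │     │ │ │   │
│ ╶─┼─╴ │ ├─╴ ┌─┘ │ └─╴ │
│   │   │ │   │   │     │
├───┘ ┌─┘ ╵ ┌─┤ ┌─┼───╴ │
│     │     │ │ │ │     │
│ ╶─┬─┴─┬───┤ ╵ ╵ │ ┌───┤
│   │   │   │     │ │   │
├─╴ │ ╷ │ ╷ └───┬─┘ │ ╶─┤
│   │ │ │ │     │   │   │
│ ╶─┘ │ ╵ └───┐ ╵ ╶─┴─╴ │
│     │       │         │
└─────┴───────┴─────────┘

Shortest path A → P at (10, 3): 25 steps
Shortest path A → Q at (0, 4): 76 steps

P is closer (25 steps vs 76 steps).

Path to P:

┌───────┬───────┬───────┐
│A      │       │       │
│ ┌───┐ │ ╶─┬─╴ │ ┌───┐ │
│↓│   │ │   │   │ │   │ │
│ │ ╷ │ ├─╴ │ ┌─┘ │ ╶─┘ │
│↓│ │ │ │   │ │   │     │
│ │ │ ╵ │ ┌─┘ │ ╷ │ ╶─┬─┤
│↓│ │   │ │   │ │ │   │ │
│ └─┴─┐ ├─┤ ┌─┴─┘ ├─╴ │ │
│↳ → ↓│ │ │ │     │   │ │
│ ╶─┐ │ ╵ │ ╵ ┌───┤ ┌─┘ │
│   │↓│   │   │   │ │   │
├─╴ │ └─┐ ├───┘ ╷ │ │ ╶─┤
│   │↳ ↓│ │     │ │ │   │
│ ╶─┼─╴ │ ├─╴ ┌─┘ │ └─╴ │
│   │↓ ↲│ │   │   │     │
├───┘ ┌─┘ ╵ ┌─┤ ┌─┼───╴ │
│↓ ← ↲│     │ │ │ │     │
│ ╶─┬─┴─┬───┤ ╵ ╵ │ ┌───┤
│↳ ↓│↱ ↓│   │     │ │   │
├─╴ │ ╷ │ ╷ └───┬─┘ │ ╶─┤
│↓ ↲│↑│P│ │     │   │   │
│ ╶─┘ │ ╵ └───┐ ╵ ╶─┴─╴ │
│↳ → ↑│       │         │
└─────┴───────┴─────────┘

Path to Q:

┌───────┬───────┬───────┐
│A      │Q ← ← ↰│↓ ← ← ↰│
│ ┌───┐ │ ╶─┬─╴ │ ┌───┐ │
│↓│   │ │   │↱ ↑│↓│   │↑│
│ │ ╷ │ ├─╴ │ ┌─┘ │ ╶─┘ │
│↓│ │ │ │   │↑│  ↓│↱ → ↑│
│ │ │ ╵ │ ┌─┘ │ ╷ │ ╶─┬─┤
│↓│ │   │ │↱ ↑│ │↓│↑ ↰│ │
│ └─┴─┐ ├─┤ ┌─┴─┘ ├─╴ │ │
│↳ → ↓│ │ │↑│↓ ← ↲│↱ ↑│ │
│ ╶─┐ │ ╵ │ ╵ ┌───┤ ┌─┘ │
│   │↓│   │↑ ↲│   │↑│   │
├─╴ │ └─┐ ├───┘ ╷ │ │ ╶─┤
│   │↳ ↓│ │     │ │↑│   │
│ ╶─┼─╴ │ ├─╴ ┌─┘ │ └─╴ │
│   │↓ ↲│ │   │   │↑ ← ↰│
├───┘ ┌─┘ ╵ ┌─┤ ┌─┼───╴ │
│↓ ← ↲│     │ │ │ │↱ → ↑│
│ ╶─┬─┴─┬───┤ ╵ ╵ │ ┌───┤
│↳ ↓│↱ ↓│↱ ↓│     │↑│   │
├─╴ │ ╷ │ ╷ └───┬─┘ │ ╶─┤
│↓ ↲│↑│↓│↑│↳ → ↓│↱ ↑│   │
│ ╶─┘ │ ╵ └───┐ ╵ ╶─┴─╴ │
│↳ → ↑│↳ ↑    │↳ ↑      │
└─────┴───────┴─────────┘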